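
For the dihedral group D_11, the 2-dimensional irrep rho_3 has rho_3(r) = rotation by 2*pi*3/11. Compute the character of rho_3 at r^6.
chi_{rho_3}(r^6) = 2*cos(2*pi*3*6/11) = -2*cos(3*pi/11)

Why: rho_3(r^6) is rotation by angle 2*pi*3*6/11, whose trace is 2*cos(2*pi*3*6/11) = -2*cos(3*pi/11).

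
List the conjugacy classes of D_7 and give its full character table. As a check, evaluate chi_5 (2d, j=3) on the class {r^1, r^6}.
Conjugacy classes: {e} of size 1, {r^1, r^6} of size 2, {r^2, r^5} of size 2, {r^3, r^4} of size 2, {s, sr, ..., sr^6} of size 7.
Character table:
  irrep \ class              {e} (size 1)  {r^1, r^6} (size 2)  {r^2, r^5} (size 2)  {r^3, r^4} (size 2)  {s, sr, ..., sr^6} (size 7)
  chi_1 (triv)               1             1                    1                    1                    1                          
  chi_2 (sign: r->1, s->-1)  1             1                    1                    1                    -1                         
  chi_3 (2d, j=1)            2             2*cos(2*pi/7)        -2*cos(3*pi/7)       -2*cos(pi/7)         0                          
  chi_4 (2d, j=2)            2             -2*cos(3*pi/7)       -2*cos(pi/7)         2*cos(2*pi/7)        0                          
  chi_5 (2d, j=3)            2             -2*cos(pi/7)         2*cos(2*pi/7)        -2*cos(3*pi/7)       0                          

Spot check: chi_5 (2d, j=3) on {r^1, r^6} = -2*cos(pi/7).

Derivation: D_7 has order 2*7 = 14 with 5 conjugacy classes, hence 5 irreducibles. Sum of squared dims 1 + 1 + 4 + 4 + 4 = 14 = |G|. Linear characters come from the abelianisation; the 2-dimensional irreps have character r^k -> 2*cos(2*pi*j*k/7), reflections -> 0.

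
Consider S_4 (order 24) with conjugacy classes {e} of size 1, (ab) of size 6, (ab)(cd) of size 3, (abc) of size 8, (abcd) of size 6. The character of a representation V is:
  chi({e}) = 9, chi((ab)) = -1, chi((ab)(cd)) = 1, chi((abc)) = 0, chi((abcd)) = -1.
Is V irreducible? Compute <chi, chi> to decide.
Not irreducible (reducible): <chi, chi> = 4 > 1.

Reasoning: <chi, chi> = (1/|G|) sum_C |C| * |chi(C)|^2 = (1/24)[1*|9|^2 + 6*|-1|^2 + 3*|1|^2 + 8*|0|^2 + 6*|-1|^2]
  = (1/24)[(81) + (6) + (3) + (0) + (6)] = 96/24 = 4.
A character is irreducible iff <chi, chi> = 1, so this representation is reducible.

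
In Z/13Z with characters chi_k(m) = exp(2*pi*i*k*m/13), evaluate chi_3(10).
chi_3(10) = zeta_13^30 = exp(8*I*pi/13)

Details: chi_3(10) = zeta_13^(3*10) = zeta_13^30. Since zeta_13^13 = 1, this equals zeta_13^4 = exp(2*pi*i*4/13) = exp(8*I*pi/13).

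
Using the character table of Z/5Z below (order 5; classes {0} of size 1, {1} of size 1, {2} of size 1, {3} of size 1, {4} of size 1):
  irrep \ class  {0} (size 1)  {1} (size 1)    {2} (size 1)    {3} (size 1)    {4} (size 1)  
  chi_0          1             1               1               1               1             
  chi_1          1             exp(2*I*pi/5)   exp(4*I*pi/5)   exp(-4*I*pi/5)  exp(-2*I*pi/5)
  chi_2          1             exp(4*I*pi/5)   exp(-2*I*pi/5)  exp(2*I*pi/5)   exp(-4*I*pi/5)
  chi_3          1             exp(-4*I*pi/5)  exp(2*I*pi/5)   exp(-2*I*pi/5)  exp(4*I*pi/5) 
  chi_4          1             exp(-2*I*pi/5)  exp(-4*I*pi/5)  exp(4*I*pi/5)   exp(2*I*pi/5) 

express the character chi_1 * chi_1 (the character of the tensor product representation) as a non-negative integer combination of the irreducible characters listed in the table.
chi_1 tensor chi_1 = chi_2 (all other irreducibles have multiplicity 0).

Argument: The character of a tensor product is the pointwise product (chi_1 * chi_1)(C) = chi_1(C) * chi_1(C):
  {0}: (1)*(1), {1}: (exp(2*I*pi/5))*(exp(2*I*pi/5)), {2}: (exp(4*I*pi/5))*(exp(4*I*pi/5)), {3}: (exp(-4*I*pi/5))*(exp(-4*I*pi/5)), {4}: (exp(-2*I*pi/5))*(exp(-2*I*pi/5))
so (chi_1 * chi_1) takes values
  {0} -> 1, {1} -> exp(4*I*pi/5), {2} -> exp(-2*I*pi/5), {3} -> exp(2*I*pi/5), {4} -> exp(-4*I*pi/5).
Now take the inner product of this character with each irreducible chi from the table, <chi_1*chi_1, chi> = (1/5) sum_C |C| (chi_1*chi_1)(C) conj(chi(C)):
  <chi_1*chi_1, chi_0> = (1/5)[1*(1)*conj(1) + 1*(exp(4*I*pi/5))*conj(1) + 1*(exp(-2*I*pi/5))*conj(1) + 1*(exp(2*I*pi/5))*conj(1) + 1*(exp(-4*I*pi/5))*conj(1)]
      = (1/5)[(1) + (exp(4*I*pi/5)) + (exp(-2*I*pi/5)) + (exp(2*I*pi/5)) + (exp(-4*I*pi/5))] = 0/5 = 0
  <chi_1*chi_1, chi_1> = (1/5)[1*(1)*conj(1) + 1*(exp(4*I*pi/5))*conj(exp(2*I*pi/5)) + 1*(exp(-2*I*pi/5))*conj(exp(4*I*pi/5)) + 1*(exp(2*I*pi/5))*conj(exp(-4*I*pi/5)) + 1*(exp(-4*I*pi/5))*conj(exp(-2*I*pi/5))]
      = (1/5)[(1) + (exp(2*I*pi/5)) + (exp(4*I*pi/5)) + (exp(-4*I*pi/5)) + (exp(-2*I*pi/5))] = 0/5 = 0
  <chi_1*chi_1, chi_2> = (1/5)[1*(1)*conj(1) + 1*(exp(4*I*pi/5))*conj(exp(4*I*pi/5)) + 1*(exp(-2*I*pi/5))*conj(exp(-2*I*pi/5)) + 1*(exp(2*I*pi/5))*conj(exp(2*I*pi/5)) + 1*(exp(-4*I*pi/5))*conj(exp(-4*I*pi/5))]
      = (1/5)[(1) + (1) + (1) + (1) + (1)] = 5/5 = 1
  <chi_1*chi_1, chi_3> = (1/5)[1*(1)*conj(1) + 1*(exp(4*I*pi/5))*conj(exp(-4*I*pi/5)) + 1*(exp(-2*I*pi/5))*conj(exp(2*I*pi/5)) + 1*(exp(2*I*pi/5))*conj(exp(-2*I*pi/5)) + 1*(exp(-4*I*pi/5))*conj(exp(4*I*pi/5))]
      = (1/5)[(1) + (exp(-2*I*pi/5)) + (exp(-4*I*pi/5)) + (exp(4*I*pi/5)) + (exp(2*I*pi/5))] = 0/5 = 0
  <chi_1*chi_1, chi_4> = (1/5)[1*(1)*conj(1) + 1*(exp(4*I*pi/5))*conj(exp(-2*I*pi/5)) + 1*(exp(-2*I*pi/5))*conj(exp(-4*I*pi/5)) + 1*(exp(2*I*pi/5))*conj(exp(4*I*pi/5)) + 1*(exp(-4*I*pi/5))*conj(exp(2*I*pi/5))]
      = (1/5)[(1) + (exp(-4*I*pi/5)) + (exp(2*I*pi/5)) + (exp(-2*I*pi/5)) + (exp(4*I*pi/5))] = 0/5 = 0
(Exp terms are combined using exp(i*s)*conj(exp(i*t)) = exp(i*(s-t)), and sums of them are collapsed using the identity that for every m > 1 the m distinct m-th roots of unity sum to 0, e.g. 1 + exp(2*I*pi/3) + exp(-2*I*pi/3) = 0.)
Hence the multiplicities are chi_2: 1. Dimension check: dim(chi_1)*dim(chi_1) = 1*1 = 1 and sum (mult * dim) = 1*1 = 1.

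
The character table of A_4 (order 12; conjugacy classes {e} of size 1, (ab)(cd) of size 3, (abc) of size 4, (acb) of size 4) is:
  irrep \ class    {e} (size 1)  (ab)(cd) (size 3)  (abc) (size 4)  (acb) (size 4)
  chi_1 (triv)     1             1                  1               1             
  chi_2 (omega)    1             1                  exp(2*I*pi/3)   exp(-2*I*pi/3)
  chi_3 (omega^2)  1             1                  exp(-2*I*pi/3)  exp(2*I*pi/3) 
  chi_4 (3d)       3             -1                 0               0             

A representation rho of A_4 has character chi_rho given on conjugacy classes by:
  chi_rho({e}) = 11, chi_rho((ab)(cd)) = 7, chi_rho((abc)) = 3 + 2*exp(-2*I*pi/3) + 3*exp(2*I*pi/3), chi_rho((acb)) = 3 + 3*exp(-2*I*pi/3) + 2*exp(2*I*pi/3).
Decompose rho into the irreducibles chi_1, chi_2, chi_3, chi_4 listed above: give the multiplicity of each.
Multiplicities: chi_1: 3, chi_2: 3, chi_3: 2, chi_4: 1.

Justification: Use <chi_rho, chi> = (1/|G|) sum_C |C| * chi_rho(C) * conj(chi(C)) with |G| = 12 for each irreducible chi in the table:
  <chi_rho, chi_1> = (1/12)[1*(11)*conj(1) + 3*(7)*conj(1) + 4*(3 + 2*exp(-2*I*pi/3) + 3*exp(2*I*pi/3))*conj(1) + 4*(3 + 3*exp(-2*I*pi/3) + 2*exp(2*I*pi/3))*conj(1)]
      = (1/12)[(11) + (21) + (12 + 8*exp(-2*I*pi/3) + 12*exp(2*I*pi/3)) + (12 + 12*exp(-2*I*pi/3) + 8*exp(2*I*pi/3))] = 36/12 = 3
  <chi_rho, chi_2> = (1/12)[1*(11)*conj(1) + 3*(7)*conj(1) + 4*(3 + 2*exp(-2*I*pi/3) + 3*exp(2*I*pi/3))*conj(exp(2*I*pi/3)) + 4*(3 + 3*exp(-2*I*pi/3) + 2*exp(2*I*pi/3))*conj(exp(-2*I*pi/3))]
      = (1/12)[(11) + (21) + (12 + 12*exp(-2*I*pi/3) + 8*exp(2*I*pi/3)) + (12 + 8*exp(-2*I*pi/3) + 12*exp(2*I*pi/3))] = 36/12 = 3
  <chi_rho, chi_3> = (1/12)[1*(11)*conj(1) + 3*(7)*conj(1) + 4*(3 + 2*exp(-2*I*pi/3) + 3*exp(2*I*pi/3))*conj(exp(-2*I*pi/3)) + 4*(3 + 3*exp(-2*I*pi/3) + 2*exp(2*I*pi/3))*conj(exp(2*I*pi/3))]
      = (1/12)[(11) + (21) + (-4) + (-4)] = 24/12 = 2
  <chi_rho, chi_4> = (1/12)[1*(11)*conj(3) + 3*(7)*conj(-1) + 4*(3 + 2*exp(-2*I*pi/3) + 3*exp(2*I*pi/3))*conj(0) + 4*(3 + 3*exp(-2*I*pi/3) + 2*exp(2*I*pi/3))*conj(0)]
      = (1/12)[(33) + (-21) + (0) + (0)] = 12/12 = 1
(Exp terms are combined using exp(i*s)*conj(exp(i*t)) = exp(i*(s-t)), and sums of them are collapsed using the identity that for every m > 1 the m distinct m-th roots of unity sum to 0, e.g. 1 + exp(2*I*pi/3) + exp(-2*I*pi/3) = 0.)
Dimension check: dim(rho) = sum (mult * dim) = 3*1 + 3*1 + 2*1 + 1*3 = 11 = chi_rho(e) = 11.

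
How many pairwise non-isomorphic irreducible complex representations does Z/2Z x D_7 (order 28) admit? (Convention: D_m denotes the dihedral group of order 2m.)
10

Solution. The number of irreducible complex representations of a finite group equals its number of conjugacy classes. For a direct product, #classes(G x H) = #classes(G) * #classes(H). Z/2Z has 2 classes (abelian), D_7 has 5 classes, so 2 * 5 = 10, so Z/2Z x D_7 (order 28) has exactly 10 irreducible complex representations.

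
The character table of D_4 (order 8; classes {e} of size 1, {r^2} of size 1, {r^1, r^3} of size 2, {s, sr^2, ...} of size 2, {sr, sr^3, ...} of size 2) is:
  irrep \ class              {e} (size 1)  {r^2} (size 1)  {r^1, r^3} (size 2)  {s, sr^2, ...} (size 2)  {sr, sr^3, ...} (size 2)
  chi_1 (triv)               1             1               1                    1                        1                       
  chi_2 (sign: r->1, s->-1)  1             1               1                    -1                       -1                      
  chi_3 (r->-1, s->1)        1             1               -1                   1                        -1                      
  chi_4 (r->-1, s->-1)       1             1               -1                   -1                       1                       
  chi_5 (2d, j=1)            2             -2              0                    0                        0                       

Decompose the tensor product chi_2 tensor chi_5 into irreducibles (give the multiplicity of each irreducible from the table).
chi_2 tensor chi_5 = chi_5 (all other irreducibles have multiplicity 0).

The character of a tensor product is the pointwise product (chi_2 * chi_5)(C) = chi_2(C) * chi_5(C):
  {e}: (1)*(2), {r^2}: (1)*(-2), {r^1, r^3}: (1)*(0), {s, sr^2, ...}: (-1)*(0), {sr, sr^3, ...}: (-1)*(0)
so (chi_2 * chi_5) takes values
  {e} -> 2, {r^2} -> -2, {r^1, r^3} -> 0, {s, sr^2, ...} -> 0, {sr, sr^3, ...} -> 0.
Now take the inner product of this character with each irreducible chi from the table, <chi_2*chi_5, chi> = (1/8) sum_C |C| (chi_2*chi_5)(C) conj(chi(C)):
  <chi_2*chi_5, chi_1> = (1/8)[1*(2)*conj(1) + 1*(-2)*conj(1) + 2*(0)*conj(1) + 2*(0)*conj(1) + 2*(0)*conj(1)]
      = (1/8)[(2) + (-2) + (0) + (0) + (0)] = 0/8 = 0
  <chi_2*chi_5, chi_2> = (1/8)[1*(2)*conj(1) + 1*(-2)*conj(1) + 2*(0)*conj(1) + 2*(0)*conj(-1) + 2*(0)*conj(-1)]
      = (1/8)[(2) + (-2) + (0) + (0) + (0)] = 0/8 = 0
  <chi_2*chi_5, chi_3> = (1/8)[1*(2)*conj(1) + 1*(-2)*conj(1) + 2*(0)*conj(-1) + 2*(0)*conj(1) + 2*(0)*conj(-1)]
      = (1/8)[(2) + (-2) + (0) + (0) + (0)] = 0/8 = 0
  <chi_2*chi_5, chi_4> = (1/8)[1*(2)*conj(1) + 1*(-2)*conj(1) + 2*(0)*conj(-1) + 2*(0)*conj(-1) + 2*(0)*conj(1)]
      = (1/8)[(2) + (-2) + (0) + (0) + (0)] = 0/8 = 0
  <chi_2*chi_5, chi_5> = (1/8)[1*(2)*conj(2) + 1*(-2)*conj(-2) + 2*(0)*conj(0) + 2*(0)*conj(0) + 2*(0)*conj(0)]
      = (1/8)[(4) + (4) + (0) + (0) + (0)] = 8/8 = 1
Hence the multiplicities are chi_5: 1. Dimension check: dim(chi_2)*dim(chi_5) = 1*2 = 2 and sum (mult * dim) = 1*2 = 2.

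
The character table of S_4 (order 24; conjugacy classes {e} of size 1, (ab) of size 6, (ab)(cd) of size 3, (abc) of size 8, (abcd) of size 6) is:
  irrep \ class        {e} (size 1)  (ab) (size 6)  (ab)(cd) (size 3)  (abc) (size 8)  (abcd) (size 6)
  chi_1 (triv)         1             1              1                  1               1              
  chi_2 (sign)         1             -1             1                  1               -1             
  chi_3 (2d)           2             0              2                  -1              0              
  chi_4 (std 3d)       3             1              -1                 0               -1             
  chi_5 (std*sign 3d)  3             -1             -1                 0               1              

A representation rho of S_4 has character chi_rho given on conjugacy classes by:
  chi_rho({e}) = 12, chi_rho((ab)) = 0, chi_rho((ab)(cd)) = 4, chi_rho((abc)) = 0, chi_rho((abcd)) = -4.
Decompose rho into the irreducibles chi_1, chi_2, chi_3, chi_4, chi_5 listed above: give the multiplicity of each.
Multiplicities: chi_1: 0, chi_2: 2, chi_3: 2, chi_4: 2, chi_5: 0.

Derivation: Use <chi_rho, chi> = (1/|G|) sum_C |C| * chi_rho(C) * conj(chi(C)) with |G| = 24 for each irreducible chi in the table:
  <chi_rho, chi_1> = (1/24)[1*(12)*conj(1) + 6*(0)*conj(1) + 3*(4)*conj(1) + 8*(0)*conj(1) + 6*(-4)*conj(1)]
      = (1/24)[(12) + (0) + (12) + (0) + (-24)] = 0/24 = 0
  <chi_rho, chi_2> = (1/24)[1*(12)*conj(1) + 6*(0)*conj(-1) + 3*(4)*conj(1) + 8*(0)*conj(1) + 6*(-4)*conj(-1)]
      = (1/24)[(12) + (0) + (12) + (0) + (24)] = 48/24 = 2
  <chi_rho, chi_3> = (1/24)[1*(12)*conj(2) + 6*(0)*conj(0) + 3*(4)*conj(2) + 8*(0)*conj(-1) + 6*(-4)*conj(0)]
      = (1/24)[(24) + (0) + (24) + (0) + (0)] = 48/24 = 2
  <chi_rho, chi_4> = (1/24)[1*(12)*conj(3) + 6*(0)*conj(1) + 3*(4)*conj(-1) + 8*(0)*conj(0) + 6*(-4)*conj(-1)]
      = (1/24)[(36) + (0) + (-12) + (0) + (24)] = 48/24 = 2
  <chi_rho, chi_5> = (1/24)[1*(12)*conj(3) + 6*(0)*conj(-1) + 3*(4)*conj(-1) + 8*(0)*conj(0) + 6*(-4)*conj(1)]
      = (1/24)[(36) + (0) + (-12) + (0) + (-24)] = 0/24 = 0
Dimension check: dim(rho) = sum (mult * dim) = 0*1 + 2*1 + 2*2 + 2*3 + 0*3 = 12 = chi_rho(e) = 12.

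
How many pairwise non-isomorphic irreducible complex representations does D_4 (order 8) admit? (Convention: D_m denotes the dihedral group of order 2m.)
5

The number of irreducible complex representations of a finite group equals its number of conjugacy classes. D_4 has 5 conjugacy classes (n/2 + 3 for n even), so D_4 (order 8) has exactly 5 irreducible complex representations.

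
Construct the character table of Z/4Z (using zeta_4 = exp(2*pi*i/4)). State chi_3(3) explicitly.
Character table of Z/4Z (irreps indexed chi_0,...,chi_3 with chi_k(m) = zeta_4^(k*m), zeta_4 = exp(2*pi*i/4)):
  irrep \ class  {0} (size 1)  {1} (size 1)  {2} (size 1)  {3} (size 1)
  chi_0          1             1             1             1           
  chi_1          1             I             -1            -I          
  chi_2          1             -1            1             -1          
  chi_3          1             -I            -1            I           

Spot check: chi_3(3) = zeta_4^(3*3) = zeta_4^9 = I.

Explanation: Z/4Z is abelian, so all 4 irreducible complex representations are 1-dimensional. They are given by chi_k(m) = zeta_4^(k*m) for k = 0,...,3. Row orthogonality: sum_m chi_k(m) conj(chi_l(m)) = 4 * [k = l].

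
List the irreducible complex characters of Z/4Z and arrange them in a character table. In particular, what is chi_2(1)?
Character table of Z/4Z (irreps indexed chi_0,...,chi_3 with chi_k(m) = zeta_4^(k*m), zeta_4 = exp(2*pi*i/4)):
  irrep \ class  {0} (size 1)  {1} (size 1)  {2} (size 1)  {3} (size 1)
  chi_0          1             1             1             1           
  chi_1          1             I             -1            -I          
  chi_2          1             -1            1             -1          
  chi_3          1             -I            -1            I           

Spot check: chi_2(1) = zeta_4^(2*1) = zeta_4^2 = -1.

Why: Z/4Z is abelian, so all 4 irreducible complex representations are 1-dimensional. They are given by chi_k(m) = zeta_4^(k*m) for k = 0,...,3. Row orthogonality: sum_m chi_k(m) conj(chi_l(m)) = 4 * [k = l].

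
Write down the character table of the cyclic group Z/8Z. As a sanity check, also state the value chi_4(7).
Character table of Z/8Z (irreps indexed chi_0,...,chi_7 with chi_k(m) = zeta_8^(k*m), zeta_8 = exp(2*pi*i/8)):
  irrep \ class  {0} (size 1)  {1} (size 1)    {2} (size 1)  {3} (size 1)    {4} (size 1)  {5} (size 1)    {6} (size 1)  {7} (size 1)  
  chi_0          1             1               1             1               1             1               1             1             
  chi_1          1             exp(I*pi/4)     I             exp(3*I*pi/4)   -1            exp(-3*I*pi/4)  -I            exp(-I*pi/4)  
  chi_2          1             I               -1            -I              1             I               -1            -I            
  chi_3          1             exp(3*I*pi/4)   -I            exp(I*pi/4)     -1            exp(-I*pi/4)    I             exp(-3*I*pi/4)
  chi_4          1             -1              1             -1              1             -1              1             -1            
  chi_5          1             exp(-3*I*pi/4)  I             exp(-I*pi/4)    -1            exp(I*pi/4)     -I            exp(3*I*pi/4) 
  chi_6          1             -I              -1            I               1             -I              -1            I             
  chi_7          1             exp(-I*pi/4)    -I            exp(-3*I*pi/4)  -1            exp(3*I*pi/4)   I             exp(I*pi/4)   

Spot check: chi_4(7) = zeta_8^(4*7) = zeta_8^28 = -1.

Why: Z/8Z is abelian, so all 8 irreducible complex representations are 1-dimensional. They are given by chi_k(m) = zeta_8^(k*m) for k = 0,...,7. Row orthogonality: sum_m chi_k(m) conj(chi_l(m)) = 8 * [k = l].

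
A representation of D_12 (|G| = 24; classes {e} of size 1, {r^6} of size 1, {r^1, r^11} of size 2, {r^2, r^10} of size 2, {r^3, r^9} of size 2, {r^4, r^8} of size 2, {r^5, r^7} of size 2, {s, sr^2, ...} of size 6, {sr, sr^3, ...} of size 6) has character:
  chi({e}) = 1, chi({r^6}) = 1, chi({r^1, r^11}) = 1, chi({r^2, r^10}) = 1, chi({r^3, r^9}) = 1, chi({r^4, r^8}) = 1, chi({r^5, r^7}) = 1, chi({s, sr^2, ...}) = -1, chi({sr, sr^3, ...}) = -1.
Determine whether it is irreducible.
Irreducible: <chi, chi> = 1.

Proof sketch: <chi, chi> = (1/|G|) sum_C |C| * |chi(C)|^2 = (1/24)[1*|1|^2 + 1*|1|^2 + 2*|1|^2 + 2*|1|^2 + 2*|1|^2 + 2*|1|^2 + 2*|1|^2 + 6*|-1|^2 + 6*|-1|^2]
  = (1/24)[(1) + (1) + (2) + (2) + (2) + (2) + (2) + (6) + (6)] = 24/24 = 1.
A character is irreducible iff <chi, chi> = 1, so this representation is irreducible.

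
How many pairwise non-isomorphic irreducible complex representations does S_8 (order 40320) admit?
22

The number of irreducible complex representations of a finite group equals its number of conjugacy classes. Conjugacy classes in S_8 correspond to cycle types, i.e. partitions of 8; there are p(8) = 22 of them, so S_8 (order 40320) has exactly 22 irreducible complex representations.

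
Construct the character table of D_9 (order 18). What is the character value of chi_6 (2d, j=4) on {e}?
Conjugacy classes: {e} of size 1, {r^1, r^8} of size 2, {r^2, r^7} of size 2, {r^3, r^6} of size 2, {r^4, r^5} of size 2, {s, sr, ..., sr^8} of size 9.
Character table:
  irrep \ class              {e} (size 1)  {r^1, r^8} (size 2)  {r^2, r^7} (size 2)  {r^3, r^6} (size 2)  {r^4, r^5} (size 2)  {s, sr, ..., sr^8} (size 9)
  chi_1 (triv)               1             1                    1                    1                    1                    1                          
  chi_2 (sign: r->1, s->-1)  1             1                    1                    1                    1                    -1                         
  chi_3 (2d, j=1)            2             2*cos(2*pi/9)        2*cos(4*pi/9)        -1                   -2*cos(pi/9)         0                          
  chi_4 (2d, j=2)            2             2*cos(4*pi/9)        -2*cos(pi/9)         -1                   2*cos(2*pi/9)        0                          
  chi_5 (2d, j=3)            2             -1                   -1                   2                    -1                   0                          
  chi_6 (2d, j=4)            2             -2*cos(pi/9)         2*cos(2*pi/9)        -1                   2*cos(4*pi/9)        0                          

Spot check: chi_6 (2d, j=4) on {e} = 2.

D_9 has order 2*9 = 18 with 6 conjugacy classes, hence 6 irreducibles. Sum of squared dims 1 + 1 + 4 + 4 + 4 + 4 = 18 = |G|. Linear characters come from the abelianisation; the 2-dimensional irreps have character r^k -> 2*cos(2*pi*j*k/9), reflections -> 0.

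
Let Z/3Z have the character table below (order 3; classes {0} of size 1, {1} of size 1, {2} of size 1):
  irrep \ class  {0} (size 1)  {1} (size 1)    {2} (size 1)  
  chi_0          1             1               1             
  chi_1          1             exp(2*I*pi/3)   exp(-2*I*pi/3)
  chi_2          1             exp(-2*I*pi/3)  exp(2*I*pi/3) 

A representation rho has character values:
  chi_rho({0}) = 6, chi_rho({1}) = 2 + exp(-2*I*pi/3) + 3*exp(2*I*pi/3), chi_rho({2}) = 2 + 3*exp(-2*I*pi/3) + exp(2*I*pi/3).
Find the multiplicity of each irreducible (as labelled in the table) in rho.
Multiplicities: chi_0: 2, chi_1: 3, chi_2: 1.

Working: Use <chi_rho, chi> = (1/|G|) sum_C |C| * chi_rho(C) * conj(chi(C)) with |G| = 3 for each irreducible chi in the table:
  <chi_rho, chi_0> = (1/3)[1*(6)*conj(1) + 1*(2 + exp(-2*I*pi/3) + 3*exp(2*I*pi/3))*conj(1) + 1*(2 + 3*exp(-2*I*pi/3) + exp(2*I*pi/3))*conj(1)]
      = (1/3)[(6) + (2 + exp(-2*I*pi/3) + 3*exp(2*I*pi/3)) + (2 + 3*exp(-2*I*pi/3) + exp(2*I*pi/3))] = 6/3 = 2
  <chi_rho, chi_1> = (1/3)[1*(6)*conj(1) + 1*(2 + exp(-2*I*pi/3) + 3*exp(2*I*pi/3))*conj(exp(2*I*pi/3)) + 1*(2 + 3*exp(-2*I*pi/3) + exp(2*I*pi/3))*conj(exp(-2*I*pi/3))]
      = (1/3)[(6) + (3 + 2*exp(-2*I*pi/3) + exp(2*I*pi/3)) + (3 + exp(-2*I*pi/3) + 2*exp(2*I*pi/3))] = 9/3 = 3
  <chi_rho, chi_2> = (1/3)[1*(6)*conj(1) + 1*(2 + exp(-2*I*pi/3) + 3*exp(2*I*pi/3))*conj(exp(-2*I*pi/3)) + 1*(2 + 3*exp(-2*I*pi/3) + exp(2*I*pi/3))*conj(exp(2*I*pi/3))]
      = (1/3)[(6) + (1 + 3*exp(-2*I*pi/3) + 2*exp(2*I*pi/3)) + (1 + 2*exp(-2*I*pi/3) + 3*exp(2*I*pi/3))] = 3/3 = 1
(Exp terms are combined using exp(i*s)*conj(exp(i*t)) = exp(i*(s-t)), and sums of them are collapsed using the identity that for every m > 1 the m distinct m-th roots of unity sum to 0, e.g. 1 + exp(2*I*pi/3) + exp(-2*I*pi/3) = 0.)
Dimension check: dim(rho) = sum (mult * dim) = 2*1 + 3*1 + 1*1 = 6 = chi_rho(e) = 6.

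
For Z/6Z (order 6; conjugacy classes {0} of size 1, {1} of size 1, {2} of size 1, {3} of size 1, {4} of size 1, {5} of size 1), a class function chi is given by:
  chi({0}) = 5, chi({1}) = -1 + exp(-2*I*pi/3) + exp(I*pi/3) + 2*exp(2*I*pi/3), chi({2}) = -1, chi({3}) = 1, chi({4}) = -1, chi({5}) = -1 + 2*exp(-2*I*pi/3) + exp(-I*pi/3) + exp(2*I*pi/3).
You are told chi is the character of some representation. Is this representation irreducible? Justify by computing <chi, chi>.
Not irreducible (reducible): <chi, chi> = 7 > 1.

Explanation: <chi, chi> = (1/|G|) sum_C |C| * |chi(C)|^2 = (1/6)[1*|5|^2 + 1*|-1 + exp(-2*I*pi/3) + exp(I*pi/3) + 2*exp(2*I*pi/3)|^2 + 1*|-1|^2 + 1*|1|^2 + 1*|-1|^2 + 1*|-1 + 2*exp(-2*I*pi/3) + exp(-I*pi/3) + exp(2*I*pi/3)|^2]
  = (1/6)[(25) + (7) + (1) + (1) + (1) + (7)] = 42/6 = 7.
(Exp terms are combined using exp(i*s)*conj(exp(i*t)) = exp(i*(s-t)), and sums of them are collapsed using the identity that for every m > 1 the m distinct m-th roots of unity sum to 0, e.g. 1 + exp(2*I*pi/3) + exp(-2*I*pi/3) = 0.)
A character is irreducible iff <chi, chi> = 1, so this representation is reducible.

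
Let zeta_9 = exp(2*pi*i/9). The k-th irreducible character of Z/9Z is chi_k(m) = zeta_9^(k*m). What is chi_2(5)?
chi_2(5) = zeta_9^10 = exp(2*I*pi/9)

Justification: chi_2(5) = zeta_9^(2*5) = zeta_9^10. Since zeta_9^9 = 1, this equals zeta_9^1 = exp(2*pi*i*1/9) = exp(2*I*pi/9).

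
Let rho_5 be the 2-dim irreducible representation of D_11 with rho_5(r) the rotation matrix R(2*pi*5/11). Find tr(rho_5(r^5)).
chi_{rho_5}(r^5) = 2*cos(2*pi*5*5/11) = -2*cos(5*pi/11)

Reasoning: rho_5(r^5) is rotation by angle 2*pi*5*5/11, whose trace is 2*cos(2*pi*5*5/11) = -2*cos(5*pi/11).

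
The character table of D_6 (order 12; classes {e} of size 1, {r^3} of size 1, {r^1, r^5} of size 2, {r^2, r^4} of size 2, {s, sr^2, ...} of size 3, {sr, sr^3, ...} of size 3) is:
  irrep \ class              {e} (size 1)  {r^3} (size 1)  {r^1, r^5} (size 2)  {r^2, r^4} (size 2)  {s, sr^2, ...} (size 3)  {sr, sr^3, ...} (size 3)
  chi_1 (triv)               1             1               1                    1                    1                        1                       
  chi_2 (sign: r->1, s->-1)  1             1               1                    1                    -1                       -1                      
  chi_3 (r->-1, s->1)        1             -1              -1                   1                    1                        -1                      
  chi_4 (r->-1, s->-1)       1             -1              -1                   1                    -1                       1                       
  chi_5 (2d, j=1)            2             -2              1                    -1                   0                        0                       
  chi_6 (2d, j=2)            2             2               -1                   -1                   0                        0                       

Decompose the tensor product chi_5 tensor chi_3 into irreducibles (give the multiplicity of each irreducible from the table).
chi_5 tensor chi_3 = chi_6 (all other irreducibles have multiplicity 0).

Justification: The character of a tensor product is the pointwise product (chi_5 * chi_3)(C) = chi_5(C) * chi_3(C):
  {e}: (2)*(1), {r^3}: (-2)*(-1), {r^1, r^5}: (1)*(-1), {r^2, r^4}: (-1)*(1), {s, sr^2, ...}: (0)*(1), {sr, sr^3, ...}: (0)*(-1)
so (chi_5 * chi_3) takes values
  {e} -> 2, {r^3} -> 2, {r^1, r^5} -> -1, {r^2, r^4} -> -1, {s, sr^2, ...} -> 0, {sr, sr^3, ...} -> 0.
Now take the inner product of this character with each irreducible chi from the table, <chi_5*chi_3, chi> = (1/12) sum_C |C| (chi_5*chi_3)(C) conj(chi(C)):
  <chi_5*chi_3, chi_1> = (1/12)[1*(2)*conj(1) + 1*(2)*conj(1) + 2*(-1)*conj(1) + 2*(-1)*conj(1) + 3*(0)*conj(1) + 3*(0)*conj(1)]
      = (1/12)[(2) + (2) + (-2) + (-2) + (0) + (0)] = 0/12 = 0
  <chi_5*chi_3, chi_2> = (1/12)[1*(2)*conj(1) + 1*(2)*conj(1) + 2*(-1)*conj(1) + 2*(-1)*conj(1) + 3*(0)*conj(-1) + 3*(0)*conj(-1)]
      = (1/12)[(2) + (2) + (-2) + (-2) + (0) + (0)] = 0/12 = 0
  <chi_5*chi_3, chi_3> = (1/12)[1*(2)*conj(1) + 1*(2)*conj(-1) + 2*(-1)*conj(-1) + 2*(-1)*conj(1) + 3*(0)*conj(1) + 3*(0)*conj(-1)]
      = (1/12)[(2) + (-2) + (2) + (-2) + (0) + (0)] = 0/12 = 0
  <chi_5*chi_3, chi_4> = (1/12)[1*(2)*conj(1) + 1*(2)*conj(-1) + 2*(-1)*conj(-1) + 2*(-1)*conj(1) + 3*(0)*conj(-1) + 3*(0)*conj(1)]
      = (1/12)[(2) + (-2) + (2) + (-2) + (0) + (0)] = 0/12 = 0
  <chi_5*chi_3, chi_5> = (1/12)[1*(2)*conj(2) + 1*(2)*conj(-2) + 2*(-1)*conj(1) + 2*(-1)*conj(-1) + 3*(0)*conj(0) + 3*(0)*conj(0)]
      = (1/12)[(4) + (-4) + (-2) + (2) + (0) + (0)] = 0/12 = 0
  <chi_5*chi_3, chi_6> = (1/12)[1*(2)*conj(2) + 1*(2)*conj(2) + 2*(-1)*conj(-1) + 2*(-1)*conj(-1) + 3*(0)*conj(0) + 3*(0)*conj(0)]
      = (1/12)[(4) + (4) + (2) + (2) + (0) + (0)] = 12/12 = 1
Hence the multiplicities are chi_6: 1. Dimension check: dim(chi_5)*dim(chi_3) = 2*1 = 2 and sum (mult * dim) = 1*2 = 2.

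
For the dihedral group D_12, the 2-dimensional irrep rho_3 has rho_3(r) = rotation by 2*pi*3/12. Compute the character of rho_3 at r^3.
chi_{rho_3}(r^3) = 2*cos(2*pi*3*3/12) = 0

Derivation: rho_3(r^3) is rotation by angle 2*pi*3*3/12, whose trace is 2*cos(2*pi*3*3/12) = 0.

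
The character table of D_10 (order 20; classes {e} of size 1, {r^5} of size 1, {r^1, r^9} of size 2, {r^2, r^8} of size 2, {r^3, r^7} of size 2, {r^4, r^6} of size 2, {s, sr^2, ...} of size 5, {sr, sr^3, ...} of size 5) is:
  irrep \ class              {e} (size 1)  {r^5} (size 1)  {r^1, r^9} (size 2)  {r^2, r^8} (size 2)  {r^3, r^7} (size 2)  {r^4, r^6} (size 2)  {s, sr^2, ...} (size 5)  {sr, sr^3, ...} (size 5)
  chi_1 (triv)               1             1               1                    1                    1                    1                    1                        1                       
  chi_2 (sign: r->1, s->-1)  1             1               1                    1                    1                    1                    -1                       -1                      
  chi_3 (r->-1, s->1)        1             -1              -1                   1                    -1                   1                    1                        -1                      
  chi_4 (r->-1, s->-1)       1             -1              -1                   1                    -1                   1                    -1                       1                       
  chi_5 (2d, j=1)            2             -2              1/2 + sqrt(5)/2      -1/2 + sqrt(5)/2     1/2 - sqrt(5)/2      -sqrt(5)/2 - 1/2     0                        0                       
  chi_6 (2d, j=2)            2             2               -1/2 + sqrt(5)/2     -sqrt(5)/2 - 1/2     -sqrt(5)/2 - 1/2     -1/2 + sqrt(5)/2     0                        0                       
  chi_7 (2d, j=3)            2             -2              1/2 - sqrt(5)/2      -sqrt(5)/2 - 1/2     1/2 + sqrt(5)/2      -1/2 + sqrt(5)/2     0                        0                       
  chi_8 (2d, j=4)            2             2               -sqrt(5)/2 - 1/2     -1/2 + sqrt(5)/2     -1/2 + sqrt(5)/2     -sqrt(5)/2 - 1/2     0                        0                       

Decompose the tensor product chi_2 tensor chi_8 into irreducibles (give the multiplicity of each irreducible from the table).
chi_2 tensor chi_8 = chi_8 (all other irreducibles have multiplicity 0).

Details: The character of a tensor product is the pointwise product (chi_2 * chi_8)(C) = chi_2(C) * chi_8(C):
  {e}: (1)*(2), {r^5}: (1)*(2), {r^1, r^9}: (1)*(-sqrt(5)/2 - 1/2), {r^2, r^8}: (1)*(-1/2 + sqrt(5)/2), {r^3, r^7}: (1)*(-1/2 + sqrt(5)/2), {r^4, r^6}: (1)*(-sqrt(5)/2 - 1/2), {s, sr^2, ...}: (-1)*(0), {sr, sr^3, ...}: (-1)*(0)
so (chi_2 * chi_8) takes values
  {e} -> 2, {r^5} -> 2, {r^1, r^9} -> -sqrt(5)/2 - 1/2, {r^2, r^8} -> -1/2 + sqrt(5)/2, {r^3, r^7} -> -1/2 + sqrt(5)/2, {r^4, r^6} -> -sqrt(5)/2 - 1/2, {s, sr^2, ...} -> 0, {sr, sr^3, ...} -> 0.
Now take the inner product of this character with each irreducible chi from the table, <chi_2*chi_8, chi> = (1/20) sum_C |C| (chi_2*chi_8)(C) conj(chi(C)):
  <chi_2*chi_8, chi_1> = (1/20)[1*(2)*conj(1) + 1*(2)*conj(1) + 2*(-sqrt(5)/2 - 1/2)*conj(1) + 2*(-1/2 + sqrt(5)/2)*conj(1) + 2*(-1/2 + sqrt(5)/2)*conj(1) + 2*(-sqrt(5)/2 - 1/2)*conj(1) + 5*(0)*conj(1) + 5*(0)*conj(1)]
      = (1/20)[(2) + (2) + (-sqrt(5) - 1) + (-1 + sqrt(5)) + (-1 + sqrt(5)) + (-sqrt(5) - 1) + (0) + (0)] = 0/20 = 0
  <chi_2*chi_8, chi_2> = (1/20)[1*(2)*conj(1) + 1*(2)*conj(1) + 2*(-sqrt(5)/2 - 1/2)*conj(1) + 2*(-1/2 + sqrt(5)/2)*conj(1) + 2*(-1/2 + sqrt(5)/2)*conj(1) + 2*(-sqrt(5)/2 - 1/2)*conj(1) + 5*(0)*conj(-1) + 5*(0)*conj(-1)]
      = (1/20)[(2) + (2) + (-sqrt(5) - 1) + (-1 + sqrt(5)) + (-1 + sqrt(5)) + (-sqrt(5) - 1) + (0) + (0)] = 0/20 = 0
  <chi_2*chi_8, chi_3> = (1/20)[1*(2)*conj(1) + 1*(2)*conj(-1) + 2*(-sqrt(5)/2 - 1/2)*conj(-1) + 2*(-1/2 + sqrt(5)/2)*conj(1) + 2*(-1/2 + sqrt(5)/2)*conj(-1) + 2*(-sqrt(5)/2 - 1/2)*conj(1) + 5*(0)*conj(1) + 5*(0)*conj(-1)]
      = (1/20)[(2) + (-2) + (1 + sqrt(5)) + (-1 + sqrt(5)) + (1 - sqrt(5)) + (-sqrt(5) - 1) + (0) + (0)] = 0/20 = 0
  <chi_2*chi_8, chi_4> = (1/20)[1*(2)*conj(1) + 1*(2)*conj(-1) + 2*(-sqrt(5)/2 - 1/2)*conj(-1) + 2*(-1/2 + sqrt(5)/2)*conj(1) + 2*(-1/2 + sqrt(5)/2)*conj(-1) + 2*(-sqrt(5)/2 - 1/2)*conj(1) + 5*(0)*conj(-1) + 5*(0)*conj(1)]
      = (1/20)[(2) + (-2) + (1 + sqrt(5)) + (-1 + sqrt(5)) + (1 - sqrt(5)) + (-sqrt(5) - 1) + (0) + (0)] = 0/20 = 0
  <chi_2*chi_8, chi_5> = (1/20)[1*(2)*conj(2) + 1*(2)*conj(-2) + 2*(-sqrt(5)/2 - 1/2)*conj(1/2 + sqrt(5)/2) + 2*(-1/2 + sqrt(5)/2)*conj(-1/2 + sqrt(5)/2) + 2*(-1/2 + sqrt(5)/2)*conj(1/2 - sqrt(5)/2) + 2*(-sqrt(5)/2 - 1/2)*conj(-sqrt(5)/2 - 1/2) + 5*(0)*conj(0) + 5*(0)*conj(0)]
      = (1/20)[(4) + (-4) + (-3 - sqrt(5)) + (3 - sqrt(5)) + (-3 + sqrt(5)) + (sqrt(5) + 3) + (0) + (0)] = 0/20 = 0
  <chi_2*chi_8, chi_6> = (1/20)[1*(2)*conj(2) + 1*(2)*conj(2) + 2*(-sqrt(5)/2 - 1/2)*conj(-1/2 + sqrt(5)/2) + 2*(-1/2 + sqrt(5)/2)*conj(-sqrt(5)/2 - 1/2) + 2*(-1/2 + sqrt(5)/2)*conj(-sqrt(5)/2 - 1/2) + 2*(-sqrt(5)/2 - 1/2)*conj(-1/2 + sqrt(5)/2) + 5*(0)*conj(0) + 5*(0)*conj(0)]
      = (1/20)[(4) + (4) + (-2) + (-2) + (-2) + (-2) + (0) + (0)] = 0/20 = 0
  <chi_2*chi_8, chi_7> = (1/20)[1*(2)*conj(2) + 1*(2)*conj(-2) + 2*(-sqrt(5)/2 - 1/2)*conj(1/2 - sqrt(5)/2) + 2*(-1/2 + sqrt(5)/2)*conj(-sqrt(5)/2 - 1/2) + 2*(-1/2 + sqrt(5)/2)*conj(1/2 + sqrt(5)/2) + 2*(-sqrt(5)/2 - 1/2)*conj(-1/2 + sqrt(5)/2) + 5*(0)*conj(0) + 5*(0)*conj(0)]
      = (1/20)[(4) + (-4) + (2) + (-2) + (2) + (-2) + (0) + (0)] = 0/20 = 0
  <chi_2*chi_8, chi_8> = (1/20)[1*(2)*conj(2) + 1*(2)*conj(2) + 2*(-sqrt(5)/2 - 1/2)*conj(-sqrt(5)/2 - 1/2) + 2*(-1/2 + sqrt(5)/2)*conj(-1/2 + sqrt(5)/2) + 2*(-1/2 + sqrt(5)/2)*conj(-1/2 + sqrt(5)/2) + 2*(-sqrt(5)/2 - 1/2)*conj(-sqrt(5)/2 - 1/2) + 5*(0)*conj(0) + 5*(0)*conj(0)]
      = (1/20)[(4) + (4) + (sqrt(5) + 3) + (3 - sqrt(5)) + (3 - sqrt(5)) + (sqrt(5) + 3) + (0) + (0)] = 20/20 = 1
Hence the multiplicities are chi_8: 1. Dimension check: dim(chi_2)*dim(chi_8) = 1*2 = 2 and sum (mult * dim) = 1*2 = 2.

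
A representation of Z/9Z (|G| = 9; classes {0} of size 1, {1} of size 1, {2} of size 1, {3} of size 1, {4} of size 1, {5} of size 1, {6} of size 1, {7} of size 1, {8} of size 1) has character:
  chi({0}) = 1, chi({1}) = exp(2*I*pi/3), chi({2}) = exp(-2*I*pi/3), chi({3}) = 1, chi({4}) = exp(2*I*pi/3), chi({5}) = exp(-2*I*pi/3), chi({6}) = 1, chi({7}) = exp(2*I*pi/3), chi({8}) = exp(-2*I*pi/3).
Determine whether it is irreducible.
Irreducible: <chi, chi> = 1.

Justification: <chi, chi> = (1/|G|) sum_C |C| * |chi(C)|^2 = (1/9)[1*|1|^2 + 1*|exp(2*I*pi/3)|^2 + 1*|exp(-2*I*pi/3)|^2 + 1*|1|^2 + 1*|exp(2*I*pi/3)|^2 + 1*|exp(-2*I*pi/3)|^2 + 1*|1|^2 + 1*|exp(2*I*pi/3)|^2 + 1*|exp(-2*I*pi/3)|^2]
  = (1/9)[(1) + (1) + (1) + (1) + (1) + (1) + (1) + (1) + (1)] = 9/9 = 1.
(Exp terms are combined using exp(i*s)*conj(exp(i*t)) = exp(i*(s-t)), and sums of them are collapsed using the identity that for every m > 1 the m distinct m-th roots of unity sum to 0, e.g. 1 + exp(2*I*pi/3) + exp(-2*I*pi/3) = 0.)
A character is irreducible iff <chi, chi> = 1, so this representation is irreducible.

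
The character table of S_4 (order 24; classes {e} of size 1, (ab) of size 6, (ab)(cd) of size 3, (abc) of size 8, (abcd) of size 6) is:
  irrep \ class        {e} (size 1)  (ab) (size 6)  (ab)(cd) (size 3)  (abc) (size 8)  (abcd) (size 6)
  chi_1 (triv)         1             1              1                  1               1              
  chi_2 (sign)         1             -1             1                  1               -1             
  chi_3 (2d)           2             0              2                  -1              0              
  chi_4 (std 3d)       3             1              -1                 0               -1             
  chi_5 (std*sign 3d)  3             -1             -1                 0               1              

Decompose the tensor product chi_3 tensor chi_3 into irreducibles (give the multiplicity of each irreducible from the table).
chi_3 tensor chi_3 = chi_1 + chi_2 + chi_3 (all other irreducibles have multiplicity 0).

Argument: The character of a tensor product is the pointwise product (chi_3 * chi_3)(C) = chi_3(C) * chi_3(C):
  {e}: (2)*(2), (ab): (0)*(0), (ab)(cd): (2)*(2), (abc): (-1)*(-1), (abcd): (0)*(0)
so (chi_3 * chi_3) takes values
  {e} -> 4, (ab) -> 0, (ab)(cd) -> 4, (abc) -> 1, (abcd) -> 0.
Now take the inner product of this character with each irreducible chi from the table, <chi_3*chi_3, chi> = (1/24) sum_C |C| (chi_3*chi_3)(C) conj(chi(C)):
  <chi_3*chi_3, chi_1> = (1/24)[1*(4)*conj(1) + 6*(0)*conj(1) + 3*(4)*conj(1) + 8*(1)*conj(1) + 6*(0)*conj(1)]
      = (1/24)[(4) + (0) + (12) + (8) + (0)] = 24/24 = 1
  <chi_3*chi_3, chi_2> = (1/24)[1*(4)*conj(1) + 6*(0)*conj(-1) + 3*(4)*conj(1) + 8*(1)*conj(1) + 6*(0)*conj(-1)]
      = (1/24)[(4) + (0) + (12) + (8) + (0)] = 24/24 = 1
  <chi_3*chi_3, chi_3> = (1/24)[1*(4)*conj(2) + 6*(0)*conj(0) + 3*(4)*conj(2) + 8*(1)*conj(-1) + 6*(0)*conj(0)]
      = (1/24)[(8) + (0) + (24) + (-8) + (0)] = 24/24 = 1
  <chi_3*chi_3, chi_4> = (1/24)[1*(4)*conj(3) + 6*(0)*conj(1) + 3*(4)*conj(-1) + 8*(1)*conj(0) + 6*(0)*conj(-1)]
      = (1/24)[(12) + (0) + (-12) + (0) + (0)] = 0/24 = 0
  <chi_3*chi_3, chi_5> = (1/24)[1*(4)*conj(3) + 6*(0)*conj(-1) + 3*(4)*conj(-1) + 8*(1)*conj(0) + 6*(0)*conj(1)]
      = (1/24)[(12) + (0) + (-12) + (0) + (0)] = 0/24 = 0
Hence the multiplicities are chi_1: 1, chi_2: 1, chi_3: 1. Dimension check: dim(chi_3)*dim(chi_3) = 2*2 = 4 and sum (mult * dim) = 1*1 + 1*1 + 1*2 = 4.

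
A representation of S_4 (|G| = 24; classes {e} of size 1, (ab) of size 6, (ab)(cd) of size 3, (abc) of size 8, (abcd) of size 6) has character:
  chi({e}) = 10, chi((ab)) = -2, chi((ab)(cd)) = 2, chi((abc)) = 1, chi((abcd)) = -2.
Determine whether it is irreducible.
Not irreducible (reducible): <chi, chi> = 7 > 1.

Solution. <chi, chi> = (1/|G|) sum_C |C| * |chi(C)|^2 = (1/24)[1*|10|^2 + 6*|-2|^2 + 3*|2|^2 + 8*|1|^2 + 6*|-2|^2]
  = (1/24)[(100) + (24) + (12) + (8) + (24)] = 168/24 = 7.
A character is irreducible iff <chi, chi> = 1, so this representation is reducible.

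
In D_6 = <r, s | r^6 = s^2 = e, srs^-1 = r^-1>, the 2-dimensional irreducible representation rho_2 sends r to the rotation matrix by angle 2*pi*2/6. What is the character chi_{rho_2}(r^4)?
chi_{rho_2}(r^4) = 2*cos(2*pi*2*4/6) = -1

Solution. rho_2(r^4) is rotation by angle 2*pi*2*4/6, whose trace is 2*cos(2*pi*2*4/6) = -1.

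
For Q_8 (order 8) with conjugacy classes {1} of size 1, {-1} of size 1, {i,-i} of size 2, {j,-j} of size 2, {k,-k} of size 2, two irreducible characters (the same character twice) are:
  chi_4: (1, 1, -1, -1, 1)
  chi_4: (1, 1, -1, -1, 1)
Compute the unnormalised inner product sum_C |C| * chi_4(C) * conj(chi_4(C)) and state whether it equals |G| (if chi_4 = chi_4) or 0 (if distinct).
Sum = 8 = |G| = 8; so <chi_4, chi_4> = 1 (norm-1 confirms irreducibility).

Justification: Compute term by term over conjugacy classes (|C| * chi_4(C) * conj(chi_4(C))):
  1*(1)*conj(1) + 1*(1)*conj(1) + 2*(-1)*conj(-1) + 2*(-1)*conj(-1) + 2*(1)*conj(1)
  = (1) + (1) + (2) + (2) + (2)
  = 8.
Dividing by |G| = 8 gives 8/8 = 1, matching the row-orthogonality relation <chi_4, chi_4> = [chi_4 = chi_4].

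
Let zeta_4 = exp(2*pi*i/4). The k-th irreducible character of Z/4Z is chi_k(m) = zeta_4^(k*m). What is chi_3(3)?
chi_3(3) = zeta_4^9 = I

Reasoning: chi_3(3) = zeta_4^(3*3) = zeta_4^9. Since zeta_4^4 = 1, this equals zeta_4^1 = exp(2*pi*i*1/4) = I.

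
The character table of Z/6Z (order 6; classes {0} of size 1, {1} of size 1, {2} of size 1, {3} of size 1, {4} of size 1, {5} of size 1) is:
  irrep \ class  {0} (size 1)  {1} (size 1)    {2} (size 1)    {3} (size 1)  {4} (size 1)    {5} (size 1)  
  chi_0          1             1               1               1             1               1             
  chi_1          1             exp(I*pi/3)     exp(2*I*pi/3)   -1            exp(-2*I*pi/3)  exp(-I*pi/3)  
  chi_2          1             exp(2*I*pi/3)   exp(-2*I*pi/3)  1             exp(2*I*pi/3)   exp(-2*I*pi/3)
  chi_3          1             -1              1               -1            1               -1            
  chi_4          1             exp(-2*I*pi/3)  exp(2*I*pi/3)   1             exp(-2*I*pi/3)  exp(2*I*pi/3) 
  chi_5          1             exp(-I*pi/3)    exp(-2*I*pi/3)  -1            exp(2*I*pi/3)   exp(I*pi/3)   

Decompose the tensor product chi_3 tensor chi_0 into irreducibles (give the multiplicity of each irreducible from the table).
chi_3 tensor chi_0 = chi_3 (all other irreducibles have multiplicity 0).

Why: The character of a tensor product is the pointwise product (chi_3 * chi_0)(C) = chi_3(C) * chi_0(C):
  {0}: (1)*(1), {1}: (-1)*(1), {2}: (1)*(1), {3}: (-1)*(1), {4}: (1)*(1), {5}: (-1)*(1)
so (chi_3 * chi_0) takes values
  {0} -> 1, {1} -> -1, {2} -> 1, {3} -> -1, {4} -> 1, {5} -> -1.
Now take the inner product of this character with each irreducible chi from the table, <chi_3*chi_0, chi> = (1/6) sum_C |C| (chi_3*chi_0)(C) conj(chi(C)):
  <chi_3*chi_0, chi_0> = (1/6)[1*(1)*conj(1) + 1*(-1)*conj(1) + 1*(1)*conj(1) + 1*(-1)*conj(1) + 1*(1)*conj(1) + 1*(-1)*conj(1)]
      = (1/6)[(1) + (-1) + (1) + (-1) + (1) + (-1)] = 0/6 = 0
  <chi_3*chi_0, chi_1> = (1/6)[1*(1)*conj(1) + 1*(-1)*conj(exp(I*pi/3)) + 1*(1)*conj(exp(2*I*pi/3)) + 1*(-1)*conj(-1) + 1*(1)*conj(exp(-2*I*pi/3)) + 1*(-1)*conj(exp(-I*pi/3))]
      = (1/6)[(1) + (-exp(-I*pi/3)) + (exp(-2*I*pi/3)) + (1) + (exp(2*I*pi/3)) + (-exp(I*pi/3))] = 0/6 = 0
  <chi_3*chi_0, chi_2> = (1/6)[1*(1)*conj(1) + 1*(-1)*conj(exp(2*I*pi/3)) + 1*(1)*conj(exp(-2*I*pi/3)) + 1*(-1)*conj(1) + 1*(1)*conj(exp(2*I*pi/3)) + 1*(-1)*conj(exp(-2*I*pi/3))]
      = (1/6)[(1) + (-exp(-2*I*pi/3)) + (exp(2*I*pi/3)) + (-1) + (exp(-2*I*pi/3)) + (-exp(2*I*pi/3))] = 0/6 = 0
  <chi_3*chi_0, chi_3> = (1/6)[1*(1)*conj(1) + 1*(-1)*conj(-1) + 1*(1)*conj(1) + 1*(-1)*conj(-1) + 1*(1)*conj(1) + 1*(-1)*conj(-1)]
      = (1/6)[(1) + (1) + (1) + (1) + (1) + (1)] = 6/6 = 1
  <chi_3*chi_0, chi_4> = (1/6)[1*(1)*conj(1) + 1*(-1)*conj(exp(-2*I*pi/3)) + 1*(1)*conj(exp(2*I*pi/3)) + 1*(-1)*conj(1) + 1*(1)*conj(exp(-2*I*pi/3)) + 1*(-1)*conj(exp(2*I*pi/3))]
      = (1/6)[(1) + (-exp(2*I*pi/3)) + (exp(-2*I*pi/3)) + (-1) + (exp(2*I*pi/3)) + (-exp(-2*I*pi/3))] = 0/6 = 0
  <chi_3*chi_0, chi_5> = (1/6)[1*(1)*conj(1) + 1*(-1)*conj(exp(-I*pi/3)) + 1*(1)*conj(exp(-2*I*pi/3)) + 1*(-1)*conj(-1) + 1*(1)*conj(exp(2*I*pi/3)) + 1*(-1)*conj(exp(I*pi/3))]
      = (1/6)[(1) + (-exp(I*pi/3)) + (exp(2*I*pi/3)) + (1) + (exp(-2*I*pi/3)) + (-exp(-I*pi/3))] = 0/6 = 0
(Exp terms are combined using exp(i*s)*conj(exp(i*t)) = exp(i*(s-t)), and sums of them are collapsed using the identity that for every m > 1 the m distinct m-th roots of unity sum to 0, e.g. 1 + exp(2*I*pi/3) + exp(-2*I*pi/3) = 0.)
Hence the multiplicities are chi_3: 1. Dimension check: dim(chi_3)*dim(chi_0) = 1*1 = 1 and sum (mult * dim) = 1*1 = 1.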